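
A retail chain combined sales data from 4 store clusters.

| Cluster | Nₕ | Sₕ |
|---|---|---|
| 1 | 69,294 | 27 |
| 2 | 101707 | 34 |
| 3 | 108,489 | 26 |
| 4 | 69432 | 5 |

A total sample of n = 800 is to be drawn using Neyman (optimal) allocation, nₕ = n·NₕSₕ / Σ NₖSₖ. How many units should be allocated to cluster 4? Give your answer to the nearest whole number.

33

Σ NₕSₕ = 69294·27 + 101707·34 + 108489·26 + 69432·5 = 8496850.
Share for 4: 347160/8496850 = 0.04086.
n_4 = 800 × 0.04086 = 32.686... → 33.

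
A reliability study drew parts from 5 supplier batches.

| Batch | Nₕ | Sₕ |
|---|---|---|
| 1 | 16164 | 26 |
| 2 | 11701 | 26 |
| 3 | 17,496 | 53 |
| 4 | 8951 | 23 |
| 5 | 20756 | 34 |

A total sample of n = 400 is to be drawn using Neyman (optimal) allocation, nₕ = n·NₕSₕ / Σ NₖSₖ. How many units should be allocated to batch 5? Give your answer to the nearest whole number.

Σ NₕSₕ = 16164·26 + 11701·26 + 17496·53 + 8951·23 + 20756·34 = 2563355.
Share for 5: 705704/2563355 = 0.27530.
n_5 = 400 × 0.27530 = 110.122... → 110.

110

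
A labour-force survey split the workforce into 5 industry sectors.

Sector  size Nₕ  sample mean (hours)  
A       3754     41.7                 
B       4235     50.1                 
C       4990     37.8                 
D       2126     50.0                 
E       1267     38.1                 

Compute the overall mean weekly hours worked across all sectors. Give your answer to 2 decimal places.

43.48

x̄_st = (Σ Nₕx̄ₕ) / (Σ Nₕ) = (3754·41.7 + 4235·50.1 + 4990·37.8 + 2126·50.0 + 1267·38.1) / 16372
= 711910 / 16372 = 43.4834... → 43.48.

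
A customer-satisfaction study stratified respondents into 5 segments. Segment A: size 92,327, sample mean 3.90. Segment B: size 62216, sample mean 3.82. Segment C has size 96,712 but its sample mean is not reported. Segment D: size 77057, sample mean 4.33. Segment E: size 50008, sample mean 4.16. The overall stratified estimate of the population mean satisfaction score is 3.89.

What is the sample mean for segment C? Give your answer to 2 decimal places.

Σ Nₕx̄ₕ = N·μ, so 96712·x̄_C = 378320·3.89 − (92327·3.90 + 62216·3.82 + 77057·4.33 + 50008·4.16).
= 1471664.8 − 1139430.51 = 332234.29.
x̄_C = 332234.29 / 96712 = 3.4353... → 3.44.

3.44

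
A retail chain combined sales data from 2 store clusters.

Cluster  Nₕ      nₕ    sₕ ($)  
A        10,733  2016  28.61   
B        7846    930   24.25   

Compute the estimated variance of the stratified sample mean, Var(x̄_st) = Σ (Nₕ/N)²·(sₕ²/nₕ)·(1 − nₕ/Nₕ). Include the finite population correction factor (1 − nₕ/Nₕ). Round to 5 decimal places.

N = 18579; Wₕ = Nₕ/N.
cluster A: (10733/18579)²·28.61²/2016·(1 − 2016/10733) = 0.11004966
cluster B: (7846/18579)²·24.25²/930·(1 − 930/7846) = 0.09940292
Sum = 0.20945258 → 0.20945.

0.20945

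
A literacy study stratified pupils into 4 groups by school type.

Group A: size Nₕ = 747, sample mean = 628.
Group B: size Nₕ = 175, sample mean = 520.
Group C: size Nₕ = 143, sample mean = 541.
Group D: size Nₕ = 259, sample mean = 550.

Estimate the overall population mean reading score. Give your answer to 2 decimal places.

N = 747 + 175 + 143 + 259 = 1324.
Weight each subgroup mean by Nₕ/N and sum.
Σ Nₕx̄ₕ = 747·628 + 175·520 + 143·541 + 259·550 = 469116 + 91000 + 77363 + 142450 = 779929.
Divide by N: 779929 / 1324 = 589.0702... → 589.07.

589.07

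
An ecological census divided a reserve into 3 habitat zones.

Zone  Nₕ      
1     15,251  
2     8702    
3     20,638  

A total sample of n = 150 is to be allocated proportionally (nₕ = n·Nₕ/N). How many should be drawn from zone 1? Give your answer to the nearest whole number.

N = 15251 + 8702 + 20638 = 44591.
n_1 = 150·15251/44591 = 51.303... → 51.

51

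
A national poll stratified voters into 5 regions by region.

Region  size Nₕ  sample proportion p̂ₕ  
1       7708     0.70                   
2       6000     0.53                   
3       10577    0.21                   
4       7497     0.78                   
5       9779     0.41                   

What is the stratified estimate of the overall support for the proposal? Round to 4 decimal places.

N = 7708 + 6000 + 10577 + 7497 + 9779 = 41561.
Overall proportion = Σ (Nₕ/N)·p̂ₕ.
Σ Nₕp̂ₕ = 5395.6 + 3180 + 2221.17 + 5847.66 + 4009.39 = 20653.82.
20653.82 / 41561 = 0.496952... → 0.4970.

0.4970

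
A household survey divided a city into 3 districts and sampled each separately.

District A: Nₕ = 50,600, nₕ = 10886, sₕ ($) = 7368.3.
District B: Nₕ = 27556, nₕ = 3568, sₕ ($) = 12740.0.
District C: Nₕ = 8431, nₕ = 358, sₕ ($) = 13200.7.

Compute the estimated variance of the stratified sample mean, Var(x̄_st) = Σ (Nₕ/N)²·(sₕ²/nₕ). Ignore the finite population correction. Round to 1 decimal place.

10925.3

N = 86587; Wₕ = Nₕ/N.
district A: (50600/86587)²·7368.3²/10886 = 1703.1854
district B: (27556/86587)²·12740.0²/3568 = 4607.2415
district C: (8431/86587)²·13200.7²/358 = 4614.9148
Sum = 10925.3417 → 10925.3.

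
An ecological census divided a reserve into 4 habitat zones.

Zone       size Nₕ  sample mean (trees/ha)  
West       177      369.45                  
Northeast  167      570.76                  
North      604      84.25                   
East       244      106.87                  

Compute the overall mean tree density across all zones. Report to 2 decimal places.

x̄_st = (Σ Nₕx̄ₕ) / (Σ Nₕ) = (177·369.45 + 167·570.76 + 604·84.25 + 244·106.87) / 1192
= 237672.85 / 1192 = 199.3900... → 199.39.

199.39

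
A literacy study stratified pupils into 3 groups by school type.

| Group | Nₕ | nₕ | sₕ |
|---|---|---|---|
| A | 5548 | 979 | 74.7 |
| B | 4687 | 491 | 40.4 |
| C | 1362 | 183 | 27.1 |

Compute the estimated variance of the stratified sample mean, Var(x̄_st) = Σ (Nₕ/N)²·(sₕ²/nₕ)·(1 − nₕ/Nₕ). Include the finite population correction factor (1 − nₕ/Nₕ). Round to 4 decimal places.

1.6083

N = 11597. Term for each stratum: Wₕ²sₕ²/nₕ·(1−nₕ/Nₕ).
Var(x̄_st) = 1.0742981 + 0.4860941 + 0.0479167 = 1.6083089 → 1.6083.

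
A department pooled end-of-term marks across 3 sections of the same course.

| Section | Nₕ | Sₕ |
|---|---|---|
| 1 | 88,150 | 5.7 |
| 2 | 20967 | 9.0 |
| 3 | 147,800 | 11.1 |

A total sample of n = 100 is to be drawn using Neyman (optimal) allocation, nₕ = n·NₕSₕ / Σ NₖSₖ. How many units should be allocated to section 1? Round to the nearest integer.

22

Σ NₕSₕ = 88150·5.7 + 20967·9.0 + 147800·11.1 = 2331738.
Share for 1: 502455/2331738 = 0.21549.
n_1 = 100 × 0.21549 = 21.549... → 22.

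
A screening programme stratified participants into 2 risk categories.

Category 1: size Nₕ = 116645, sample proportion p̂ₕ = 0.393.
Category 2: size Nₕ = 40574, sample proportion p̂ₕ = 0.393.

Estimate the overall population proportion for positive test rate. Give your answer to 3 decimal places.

0.393

Wₕ = Nₕ/N with N = 157219: 0.7419, 0.2581.
p̂_st = 0.7419·0.393 + 0.2581·0.393 ≈ 0.393 → 0.393.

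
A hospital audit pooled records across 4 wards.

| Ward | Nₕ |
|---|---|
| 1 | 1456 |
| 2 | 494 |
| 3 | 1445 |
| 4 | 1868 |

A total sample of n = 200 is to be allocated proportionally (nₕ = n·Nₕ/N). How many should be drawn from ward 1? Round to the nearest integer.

Share of ward 1 = 1456/5263 = 0.27665.
Allocate 200 × 0.27665 = 55.330... → 55.

55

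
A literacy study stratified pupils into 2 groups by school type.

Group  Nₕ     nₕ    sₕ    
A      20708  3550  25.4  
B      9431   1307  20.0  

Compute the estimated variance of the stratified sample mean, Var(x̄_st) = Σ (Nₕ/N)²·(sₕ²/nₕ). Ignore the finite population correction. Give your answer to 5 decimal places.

0.11576

N = 30139. Term for each stratum: Wₕ²sₕ²/nₕ.
Var(x̄_st) = 0.08579416 + 0.02996693 = 0.11576109 → 0.11576.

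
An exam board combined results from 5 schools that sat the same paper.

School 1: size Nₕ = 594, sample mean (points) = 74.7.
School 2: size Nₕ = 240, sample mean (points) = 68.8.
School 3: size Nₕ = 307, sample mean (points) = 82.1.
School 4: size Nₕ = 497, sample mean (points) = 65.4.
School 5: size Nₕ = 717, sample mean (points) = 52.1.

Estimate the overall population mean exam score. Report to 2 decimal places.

x̄_st = (Σ Nₕx̄ₕ) / (Σ Nₕ) = (594·74.7 + 240·68.8 + 307·82.1 + 497·65.4 + 717·52.1) / 2355
= 155948 / 2355 = 66.2200... → 66.22.

66.22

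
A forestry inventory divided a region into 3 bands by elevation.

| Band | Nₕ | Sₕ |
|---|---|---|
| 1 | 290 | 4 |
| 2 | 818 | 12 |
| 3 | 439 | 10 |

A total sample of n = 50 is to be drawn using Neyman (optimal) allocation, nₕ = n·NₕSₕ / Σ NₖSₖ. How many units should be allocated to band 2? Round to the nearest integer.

Σ NₕSₕ = 290·4 + 818·12 + 439·10 = 15366.
Share for 2: 9816/15366 = 0.63881.
n_2 = 50 × 0.63881 = 31.941... → 32.

32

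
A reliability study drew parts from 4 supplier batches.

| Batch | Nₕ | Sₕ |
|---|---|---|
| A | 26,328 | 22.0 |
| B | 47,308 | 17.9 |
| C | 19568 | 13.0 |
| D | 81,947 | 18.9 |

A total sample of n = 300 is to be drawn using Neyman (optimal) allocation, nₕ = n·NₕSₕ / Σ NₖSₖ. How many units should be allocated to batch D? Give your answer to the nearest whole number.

144

Σ NₕSₕ = 26328·22.0 + 47308·17.9 + 19568·13.0 + 81947·18.9 = 3229211.5.
Share for D: 1548798.3/3229211.5 = 0.47962.
n_D = 300 × 0.47962 = 143.886... → 144.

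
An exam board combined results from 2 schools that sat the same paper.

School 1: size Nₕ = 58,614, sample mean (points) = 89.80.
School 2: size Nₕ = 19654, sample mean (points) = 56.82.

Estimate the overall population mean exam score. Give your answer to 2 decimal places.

81.52

x̄_st = (Σ Nₕx̄ₕ) / (Σ Nₕ) = (58614·89.80 + 19654·56.82) / 78268
= 6380277.48 / 78268 = 81.5183... → 81.52.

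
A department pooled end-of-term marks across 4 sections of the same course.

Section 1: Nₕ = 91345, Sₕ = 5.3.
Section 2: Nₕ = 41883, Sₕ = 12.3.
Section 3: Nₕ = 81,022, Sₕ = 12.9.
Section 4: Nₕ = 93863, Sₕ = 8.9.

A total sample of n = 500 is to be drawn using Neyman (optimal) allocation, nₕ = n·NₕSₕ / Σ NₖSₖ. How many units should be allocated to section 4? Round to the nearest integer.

Σ NₕSₕ = 91345·5.3 + 41883·12.3 + 81022·12.9 + 93863·8.9 = 2879853.9.
Share for 4: 835380.7/2879853.9 = 0.29008.
n_4 = 500 × 0.29008 = 145.039... → 145.

145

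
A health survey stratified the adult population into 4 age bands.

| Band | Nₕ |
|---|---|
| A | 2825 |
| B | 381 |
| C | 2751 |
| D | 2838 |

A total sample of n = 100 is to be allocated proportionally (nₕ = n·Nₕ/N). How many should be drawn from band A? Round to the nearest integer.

32

Share of band A = 2825/8795 = 0.32121.
Allocate 100 × 0.32121 = 32.121... → 32.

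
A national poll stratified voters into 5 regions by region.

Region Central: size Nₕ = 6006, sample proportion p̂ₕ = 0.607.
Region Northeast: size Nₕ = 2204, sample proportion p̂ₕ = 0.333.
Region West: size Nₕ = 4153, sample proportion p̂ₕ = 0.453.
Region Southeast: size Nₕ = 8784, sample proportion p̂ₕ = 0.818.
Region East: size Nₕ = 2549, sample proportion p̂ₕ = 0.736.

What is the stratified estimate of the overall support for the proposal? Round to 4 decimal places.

N = 6006 + 2204 + 4153 + 8784 + 2549 = 23696.
Overall proportion = Σ (Nₕ/N)·p̂ₕ.
Σ Nₕp̂ₕ = 3645.642 + 733.932 + 1881.309 + 7185.312 + 1876.064 = 15322.259.
15322.259 / 23696 = 0.646618... → 0.6466.

0.6466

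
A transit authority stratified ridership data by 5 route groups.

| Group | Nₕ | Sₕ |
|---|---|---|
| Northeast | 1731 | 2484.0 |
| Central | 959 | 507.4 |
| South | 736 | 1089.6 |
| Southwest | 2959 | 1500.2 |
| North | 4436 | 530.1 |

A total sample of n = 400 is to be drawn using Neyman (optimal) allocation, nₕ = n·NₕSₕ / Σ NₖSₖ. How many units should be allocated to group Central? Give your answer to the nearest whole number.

16

Σ NₕSₕ = 1731·2484.0 + 959·507.4 + 736·1089.6 + 2959·1500.2 + 4436·530.1 = 12378961.6.
Share for Central: 486596.6/12378961.6 = 0.03931.
n_Central = 400 × 0.03931 = 15.723... → 16.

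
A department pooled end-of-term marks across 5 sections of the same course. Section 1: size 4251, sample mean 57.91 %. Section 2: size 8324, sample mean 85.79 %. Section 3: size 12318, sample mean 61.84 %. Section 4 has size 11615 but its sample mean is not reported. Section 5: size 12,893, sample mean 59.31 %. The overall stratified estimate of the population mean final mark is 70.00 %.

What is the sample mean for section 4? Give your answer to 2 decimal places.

Σ Nₕx̄ₕ = N·μ, so 11615·x̄_4 = 49401·70.00 − (4251·57.91 + 8324·85.79 + 12318·61.84 + 12893·59.31).
= 3458070 − 2486720.32 = 971349.68.
x̄_4 = 971349.68 / 11615 = 83.6289... → 83.63.

83.63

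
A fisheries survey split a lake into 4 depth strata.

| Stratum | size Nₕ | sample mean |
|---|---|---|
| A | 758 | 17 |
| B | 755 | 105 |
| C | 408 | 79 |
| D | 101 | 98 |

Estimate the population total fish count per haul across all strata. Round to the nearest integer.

A: 758·17 = 12886
B: 755·105 = 79275
C: 408·79 = 32232
D: 101·98 = 9898
τ̂ = Σ Nₕx̄ₕ = 134291.

134291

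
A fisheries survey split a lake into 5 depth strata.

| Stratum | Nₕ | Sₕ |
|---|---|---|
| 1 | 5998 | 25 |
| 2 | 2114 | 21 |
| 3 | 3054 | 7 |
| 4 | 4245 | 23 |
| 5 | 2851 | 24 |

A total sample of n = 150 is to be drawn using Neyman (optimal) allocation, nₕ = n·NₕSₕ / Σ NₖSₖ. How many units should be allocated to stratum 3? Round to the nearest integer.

8

Σ NₕSₕ = 5998·25 + 2114·21 + 3054·7 + 4245·23 + 2851·24 = 381781.
Share for 3: 21378/381781 = 0.05600.
n_3 = 150 × 0.05600 = 8.399... → 8.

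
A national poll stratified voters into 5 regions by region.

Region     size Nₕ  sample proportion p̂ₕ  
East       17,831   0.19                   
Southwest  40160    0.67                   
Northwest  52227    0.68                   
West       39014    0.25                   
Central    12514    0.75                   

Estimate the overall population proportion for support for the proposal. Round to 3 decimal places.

0.525

N = 17831 + 40160 + 52227 + 39014 + 12514 = 161746.
Overall proportion = Σ (Nₕ/N)·p̂ₕ.
Σ Nₕp̂ₕ = 3387.89 + 26907.2 + 35514.36 + 9753.5 + 9385.5 = 84948.45.
84948.45 / 161746 = 0.52520... → 0.525.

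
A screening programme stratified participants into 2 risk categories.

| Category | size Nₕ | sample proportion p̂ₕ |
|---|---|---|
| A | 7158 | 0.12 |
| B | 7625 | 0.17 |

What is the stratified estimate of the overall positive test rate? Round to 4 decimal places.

N = 7158 + 7625 = 14783.
Overall proportion = Σ (Nₕ/N)·p̂ₕ.
Σ Nₕp̂ₕ = 858.96 + 1296.25 = 2155.21.
2155.21 / 14783 = 0.145790... → 0.1458.

0.1458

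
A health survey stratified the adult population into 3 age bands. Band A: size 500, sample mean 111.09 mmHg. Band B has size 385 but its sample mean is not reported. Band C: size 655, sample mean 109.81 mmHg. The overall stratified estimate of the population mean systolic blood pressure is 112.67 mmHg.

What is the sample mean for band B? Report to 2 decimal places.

Σ Nₕx̄ₕ = N·μ, so 385·x̄_B = 1540·112.67 − (500·111.09 + 655·109.81).
= 173511.8 − 127470.55 = 46041.25.
x̄_B = 46041.25 / 385 = 119.5877... → 119.59.

119.59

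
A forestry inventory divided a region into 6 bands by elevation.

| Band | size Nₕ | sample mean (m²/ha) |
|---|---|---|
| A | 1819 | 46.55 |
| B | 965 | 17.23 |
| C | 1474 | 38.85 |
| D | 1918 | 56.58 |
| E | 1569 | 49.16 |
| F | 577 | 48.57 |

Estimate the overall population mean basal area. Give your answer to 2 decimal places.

x̄_st = (Σ Nₕx̄ₕ) / (Σ Nₕ) = (1819·46.55 + 965·17.23 + 1474·38.85 + 1918·56.58 + 1569·49.16 + 577·48.57) / 8322
= 372243.67 / 8322 = 44.7301... → 44.73.

44.73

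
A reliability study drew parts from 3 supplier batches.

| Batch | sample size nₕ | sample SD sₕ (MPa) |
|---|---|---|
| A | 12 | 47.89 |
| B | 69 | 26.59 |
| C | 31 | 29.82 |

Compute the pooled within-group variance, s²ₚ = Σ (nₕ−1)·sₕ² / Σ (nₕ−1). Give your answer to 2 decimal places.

917.27

Degrees of freedom: 11 + 68 + 30 = 109.
Σ(nₕ−1)sₕ² = 11·2293.4521 + 68·707.0281 + 30·889.2324 = 99982.8559.
s²ₚ = 99982.8559 / 109 = 917.2739... → 917.27.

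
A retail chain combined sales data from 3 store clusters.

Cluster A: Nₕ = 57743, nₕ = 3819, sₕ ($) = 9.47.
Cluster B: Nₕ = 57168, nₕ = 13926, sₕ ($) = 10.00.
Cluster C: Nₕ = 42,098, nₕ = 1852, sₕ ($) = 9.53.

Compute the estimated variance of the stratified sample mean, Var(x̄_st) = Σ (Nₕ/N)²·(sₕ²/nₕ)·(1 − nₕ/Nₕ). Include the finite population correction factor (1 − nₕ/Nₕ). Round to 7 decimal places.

N = 157009; Wₕ = Nₕ/N.
cluster A: (57743/157009)²·9.47²/3819·(1 − 3819/57743) = 0.0029660785
cluster B: (57168/157009)²·10.00²/13926·(1 − 13926/57168) = 0.0007200842
cluster C: (42098/157009)²·9.53²/1852·(1 − 1852/42098) = 0.0033703881
Sum = 0.0070565508 → 0.0070566.

0.0070566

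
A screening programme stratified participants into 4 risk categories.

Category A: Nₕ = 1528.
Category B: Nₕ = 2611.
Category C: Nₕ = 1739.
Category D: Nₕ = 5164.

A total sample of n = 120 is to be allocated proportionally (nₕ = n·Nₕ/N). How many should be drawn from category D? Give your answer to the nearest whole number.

56

Share of category D = 5164/11042 = 0.46767.
Allocate 120 × 0.46767 = 56.120... → 56.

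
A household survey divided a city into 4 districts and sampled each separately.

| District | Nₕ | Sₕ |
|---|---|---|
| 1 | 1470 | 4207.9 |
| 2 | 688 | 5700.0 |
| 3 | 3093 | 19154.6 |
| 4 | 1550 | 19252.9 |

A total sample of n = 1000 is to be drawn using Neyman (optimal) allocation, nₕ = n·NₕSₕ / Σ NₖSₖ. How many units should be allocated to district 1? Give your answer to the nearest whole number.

62

Σ NₕSₕ = 1470·4207.9 + 688·5700.0 + 3093·19154.6 + 1550·19252.9 = 99194385.8.
Share for 1: 6185613/99194385.8 = 0.06236.
n_1 = 1000 × 0.06236 = 62.358... → 62.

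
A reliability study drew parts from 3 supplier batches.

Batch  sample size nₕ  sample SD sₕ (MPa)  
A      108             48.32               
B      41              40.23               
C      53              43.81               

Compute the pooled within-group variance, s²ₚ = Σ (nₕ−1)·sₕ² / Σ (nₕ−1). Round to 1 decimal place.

A: (108−1)·48.32² = 107·2334.8224 = 249825.9968
B: (41−1)·40.23² = 40·1618.4529 = 64738.116
C: (53−1)·43.81² = 52·1919.3161 = 99804.4372
Numerator = 414368.55; denominator = Σ(nₕ−1) = 199.
s²ₚ = 414368.55/199 = 2082.254... → 2082.3.

2082.3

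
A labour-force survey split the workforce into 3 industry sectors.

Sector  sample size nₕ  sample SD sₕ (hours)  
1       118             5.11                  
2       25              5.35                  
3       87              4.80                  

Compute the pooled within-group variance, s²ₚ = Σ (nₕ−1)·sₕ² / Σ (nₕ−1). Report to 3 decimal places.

Degrees of freedom: 117 + 24 + 86 = 227.
Σ(nₕ−1)sₕ² = 117·26.1121 + 24·28.6225 + 86·23.04 = 5723.4957.
s²ₚ = 5723.4957 / 227 = 25.21364... → 25.214.

25.214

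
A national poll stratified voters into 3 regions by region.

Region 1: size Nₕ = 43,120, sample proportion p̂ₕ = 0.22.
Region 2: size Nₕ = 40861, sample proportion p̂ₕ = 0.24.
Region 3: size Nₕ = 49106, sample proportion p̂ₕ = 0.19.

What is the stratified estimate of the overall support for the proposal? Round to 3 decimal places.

N = 43120 + 40861 + 49106 = 133087.
Overall proportion = Σ (Nₕ/N)·p̂ₕ.
Σ Nₕp̂ₕ = 9486.4 + 9806.64 + 9330.14 = 28623.18.
28623.18 / 133087 = 0.21507... → 0.215.

0.215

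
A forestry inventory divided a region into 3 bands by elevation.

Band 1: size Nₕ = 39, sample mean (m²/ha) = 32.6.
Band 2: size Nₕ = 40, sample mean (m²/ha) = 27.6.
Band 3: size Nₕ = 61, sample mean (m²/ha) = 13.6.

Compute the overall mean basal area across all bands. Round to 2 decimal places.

22.89

x̄_st = (Σ Nₕx̄ₕ) / (Σ Nₕ) = (39·32.6 + 40·27.6 + 61·13.6) / 140
= 3205 / 140 = 22.8929... → 22.89.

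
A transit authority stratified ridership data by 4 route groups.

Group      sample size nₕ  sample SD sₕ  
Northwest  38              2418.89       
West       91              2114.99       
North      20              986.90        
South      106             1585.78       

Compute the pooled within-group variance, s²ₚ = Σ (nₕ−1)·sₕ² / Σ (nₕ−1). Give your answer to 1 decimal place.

3592124.6

Degrees of freedom: 37 + 90 + 19 + 105 = 251.
Σ(nₕ−1)sₕ² = 37·5851028.8321 + 90·4473182.7001 + 19·973971.61 + 105·2514698.2084 = 901623282.2687.
s²ₚ = 901623282.2687 / 251 = 3592124.631... → 3592124.6.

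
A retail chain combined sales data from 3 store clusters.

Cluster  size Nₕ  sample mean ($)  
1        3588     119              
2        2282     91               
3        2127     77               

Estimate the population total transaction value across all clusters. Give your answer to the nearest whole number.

798413

1: 3588·119 = 426972
2: 2282·91 = 207662
3: 2127·77 = 163779
τ̂ = Σ Nₕx̄ₕ = 798413.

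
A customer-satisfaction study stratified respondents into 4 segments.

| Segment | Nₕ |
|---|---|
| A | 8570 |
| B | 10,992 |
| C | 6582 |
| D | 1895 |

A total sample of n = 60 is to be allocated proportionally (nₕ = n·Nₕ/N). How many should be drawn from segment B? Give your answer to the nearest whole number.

24

Share of segment B = 10992/28039 = 0.39203.
Allocate 60 × 0.39203 = 23.522... → 24.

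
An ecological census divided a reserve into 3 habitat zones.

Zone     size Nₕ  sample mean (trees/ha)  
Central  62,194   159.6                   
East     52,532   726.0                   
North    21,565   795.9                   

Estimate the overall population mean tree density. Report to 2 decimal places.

N = 62194 + 52532 + 21565 = 136291.
Overall mean = Σ (Nₕ/N)·x̄ₕ — weight by population share, not a simple average.
Σ Nₕx̄ₕ = 62194·159.6 + 52532·726.0 + 21565·795.9 = 9926162.4 + 38138232 + 17163583.5 = 65227977.9.
Divide by N: 65227977.9 / 136291 = 478.5934... → 478.59.

478.59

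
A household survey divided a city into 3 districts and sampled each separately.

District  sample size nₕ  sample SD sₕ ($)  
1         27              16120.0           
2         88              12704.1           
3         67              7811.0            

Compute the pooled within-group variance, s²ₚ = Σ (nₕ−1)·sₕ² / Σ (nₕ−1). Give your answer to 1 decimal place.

138683126.4

1: (27−1)·16120.0² = 26·259854400 = 6756214400
2: (88−1)·12704.1² = 87·161394156.81 = 14041291642.47
3: (67−1)·7811.0² = 66·61011721 = 4026773586
Numerator = 24824279628.47; denominator = Σ(nₕ−1) = 179.
s²ₚ = 24824279628.47/179 = 138683126.416... → 138683126.4.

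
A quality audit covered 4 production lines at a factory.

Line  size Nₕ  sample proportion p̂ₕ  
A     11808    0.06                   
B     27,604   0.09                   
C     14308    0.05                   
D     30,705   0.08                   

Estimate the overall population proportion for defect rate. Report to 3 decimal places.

0.075

N = 11808 + 27604 + 14308 + 30705 = 84425.
Overall proportion = Σ (Nₕ/N)·p̂ₕ.
Σ Nₕp̂ₕ = 708.48 + 2484.36 + 715.4 + 2456.4 = 6364.64.
6364.64 / 84425 = 0.07539... → 0.075.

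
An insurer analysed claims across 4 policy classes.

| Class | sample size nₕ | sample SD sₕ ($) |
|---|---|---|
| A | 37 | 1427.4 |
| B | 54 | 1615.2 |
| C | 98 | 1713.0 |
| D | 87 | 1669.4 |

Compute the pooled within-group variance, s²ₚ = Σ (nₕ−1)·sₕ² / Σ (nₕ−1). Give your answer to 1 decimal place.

2705610.3

Degrees of freedom: 36 + 53 + 97 + 86 = 272.
Σ(nₕ−1)sₕ² = 36·2037470.76 + 53·2608871.04 + 97·2934369 + 86·2786896.36 = 735925992.44.
s²ₚ = 735925992.44 / 272 = 2705610.266... → 2705610.3.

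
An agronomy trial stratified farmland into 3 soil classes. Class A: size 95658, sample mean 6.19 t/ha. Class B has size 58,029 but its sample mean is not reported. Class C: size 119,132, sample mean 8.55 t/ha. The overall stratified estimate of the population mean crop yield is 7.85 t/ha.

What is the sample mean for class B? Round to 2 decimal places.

Σ Nₕx̄ₕ = N·μ, so 58029·x̄_B = 272819·7.85 − (95658·6.19 + 119132·8.55).
= 2141629.15 − 1610701.62 = 530927.53.
x̄_B = 530927.53 / 58029 = 9.1493... → 9.15.

9.15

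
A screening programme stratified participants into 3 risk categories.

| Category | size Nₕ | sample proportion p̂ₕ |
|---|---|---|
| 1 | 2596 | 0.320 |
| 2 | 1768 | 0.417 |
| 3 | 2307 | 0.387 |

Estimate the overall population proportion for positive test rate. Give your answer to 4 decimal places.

N = 2596 + 1768 + 2307 = 6671.
Overall proportion = Σ (Nₕ/N)·p̂ₕ.
Σ Nₕp̂ₕ = 830.72 + 737.256 + 892.809 = 2460.785.
2460.785 / 6671 = 0.368878... → 0.3689.

0.3689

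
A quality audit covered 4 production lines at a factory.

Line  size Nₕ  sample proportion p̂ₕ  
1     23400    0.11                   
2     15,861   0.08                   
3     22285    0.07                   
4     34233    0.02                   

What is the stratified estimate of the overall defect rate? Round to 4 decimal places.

Wₕ = Nₕ/N with N = 95779: 0.2443, 0.1656, 0.2327, 0.3574.
p̂_st = 0.2443·0.11 + 0.1656·0.08 + 0.2327·0.07 + 0.3574·0.02 ≈ 0.063558... → 0.0636.

0.0636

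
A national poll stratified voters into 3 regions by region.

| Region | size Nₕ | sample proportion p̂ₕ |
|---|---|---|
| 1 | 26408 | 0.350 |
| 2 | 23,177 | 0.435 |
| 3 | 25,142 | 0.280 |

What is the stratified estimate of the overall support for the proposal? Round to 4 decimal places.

0.3528

Wₕ = Nₕ/N with N = 74727: 0.3534, 0.3102, 0.3365.
p̂_st = 0.3534·0.350 + 0.3102·0.435 + 0.3365·0.280 ≈ 0.352812... → 0.3528.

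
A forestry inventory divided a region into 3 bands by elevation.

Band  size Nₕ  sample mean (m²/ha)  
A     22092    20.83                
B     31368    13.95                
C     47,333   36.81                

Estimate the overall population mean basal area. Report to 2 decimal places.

N = 100793; weights Wₕ = Nₕ/N = (0.2192, 0.3112, 0.4696).
x̄_st = Σ Wₕ·x̄ₕ = 0.2192·20.83 + 0.3112·13.95 + 0.4696·36.81 ≈ 26.1932...
→ 26.19.

26.19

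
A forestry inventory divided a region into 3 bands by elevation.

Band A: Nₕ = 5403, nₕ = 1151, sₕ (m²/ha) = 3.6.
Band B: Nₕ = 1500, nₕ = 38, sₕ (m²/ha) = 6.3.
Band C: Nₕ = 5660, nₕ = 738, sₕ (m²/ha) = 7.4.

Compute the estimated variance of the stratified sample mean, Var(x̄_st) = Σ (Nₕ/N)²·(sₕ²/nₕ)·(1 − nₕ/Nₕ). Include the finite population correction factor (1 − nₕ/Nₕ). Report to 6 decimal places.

N = 12563; Wₕ = Nₕ/N.
band A: (5403/12563)²·3.6²/1151·(1 − 1151/5403) = 0.001638971
band B: (1500/12563)²·6.3²/38·(1 − 38/1500) = 0.014512740
band C: (5660/12563)²·7.4²/738·(1 − 738/5660) = 0.013097198
Sum = 0.029248909 → 0.029249.

0.029249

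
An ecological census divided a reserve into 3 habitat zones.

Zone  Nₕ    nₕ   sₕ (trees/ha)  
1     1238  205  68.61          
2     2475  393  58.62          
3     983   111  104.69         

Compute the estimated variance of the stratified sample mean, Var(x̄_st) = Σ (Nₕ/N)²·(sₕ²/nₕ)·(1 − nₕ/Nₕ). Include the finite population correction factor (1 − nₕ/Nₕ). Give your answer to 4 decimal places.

N = 4696. Term for each stratum: Wₕ²sₕ²/nₕ·(1−nₕ/Nₕ).
Var(x̄_st) = 1.3316367 + 2.0431433 + 3.8379671 = 7.2127471 → 7.2127.

7.2127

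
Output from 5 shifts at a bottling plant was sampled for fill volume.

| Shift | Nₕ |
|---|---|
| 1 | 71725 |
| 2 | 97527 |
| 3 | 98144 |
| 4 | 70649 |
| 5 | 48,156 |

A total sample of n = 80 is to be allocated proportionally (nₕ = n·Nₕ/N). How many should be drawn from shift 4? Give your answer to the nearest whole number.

Share of shift 4 = 70649/386201 = 0.18293.
Allocate 80 × 0.18293 = 14.635... → 15.

15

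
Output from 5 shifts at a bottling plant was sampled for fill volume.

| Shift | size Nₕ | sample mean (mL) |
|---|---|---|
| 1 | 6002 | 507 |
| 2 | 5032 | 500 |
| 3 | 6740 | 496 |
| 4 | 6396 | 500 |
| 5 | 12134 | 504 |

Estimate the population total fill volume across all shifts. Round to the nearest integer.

18215590

1: 6002·507 = 3043014
2: 5032·500 = 2516000
3: 6740·496 = 3343040
4: 6396·500 = 3198000
5: 12134·504 = 6115536
τ̂ = Σ Nₕx̄ₕ = 18215590.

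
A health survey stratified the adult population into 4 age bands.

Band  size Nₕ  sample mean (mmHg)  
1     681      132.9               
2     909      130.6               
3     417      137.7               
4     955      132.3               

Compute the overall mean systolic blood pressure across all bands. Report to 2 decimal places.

N = 2962; weights Wₕ = Nₕ/N = (0.2299, 0.3069, 0.1408, 0.3224).
x̄_st = Σ Wₕ·x̄ₕ = 0.2299·132.9 + 0.3069·130.6 + 0.1408·137.7 + 0.3224·132.3 ≈ 132.6765...
→ 132.68.

132.68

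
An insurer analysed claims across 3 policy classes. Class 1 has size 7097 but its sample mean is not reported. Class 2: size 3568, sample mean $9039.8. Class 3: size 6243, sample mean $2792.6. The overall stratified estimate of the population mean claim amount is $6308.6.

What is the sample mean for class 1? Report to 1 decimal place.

Σ Nₕx̄ₕ = N·μ, so 7097·x̄_1 = 16908·6308.6 − (3568·9039.8 + 6243·2792.6).
= 106665808.8 − 49688208.2 = 56977600.6.
x̄_1 = 56977600.6 / 7097 = 8028.406... → 8028.4.

8028.4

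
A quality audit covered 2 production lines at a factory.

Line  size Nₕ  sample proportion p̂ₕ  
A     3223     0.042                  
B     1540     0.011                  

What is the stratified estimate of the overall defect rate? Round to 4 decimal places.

0.0320

Wₕ = Nₕ/N with N = 4763: 0.6767, 0.3233.
p̂_st = 0.6767·0.042 + 0.3233·0.011 ≈ 0.031977... → 0.0320.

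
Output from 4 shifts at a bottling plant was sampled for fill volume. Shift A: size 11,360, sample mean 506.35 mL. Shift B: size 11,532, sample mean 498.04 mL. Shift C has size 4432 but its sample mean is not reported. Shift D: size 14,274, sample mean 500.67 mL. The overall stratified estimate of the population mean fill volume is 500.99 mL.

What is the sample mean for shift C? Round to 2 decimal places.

N = 11360 + 11532 + 4432 + 14274 = 41598.
Overall total = μ·N = 500.99·41598 = 20840182.02.
Subtract the known strata: 11360·506.35 + 11532·498.04 + 14274·500.67 = 18642096.86.
Remaining total for shift C: 20840182.02 − 18642096.86 = 2198085.16.
Divide by its size: 2198085.16 / 4432 = 495.9578... → 495.96.

495.96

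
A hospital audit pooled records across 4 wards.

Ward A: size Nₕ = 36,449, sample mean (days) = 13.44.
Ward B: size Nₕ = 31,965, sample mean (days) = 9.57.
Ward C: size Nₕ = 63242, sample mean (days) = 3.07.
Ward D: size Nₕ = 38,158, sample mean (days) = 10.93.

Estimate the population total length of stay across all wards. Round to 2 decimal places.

Population total = Σ Nₕ·x̄ₕ (each stratum's size times its mean).
36449·13.44 + 31965·9.57 + 63242·3.07 + 38158·10.93 = 489874.56 + 305905.05 + 194152.94 + 417066.94 = 1406999.49.

1406999.49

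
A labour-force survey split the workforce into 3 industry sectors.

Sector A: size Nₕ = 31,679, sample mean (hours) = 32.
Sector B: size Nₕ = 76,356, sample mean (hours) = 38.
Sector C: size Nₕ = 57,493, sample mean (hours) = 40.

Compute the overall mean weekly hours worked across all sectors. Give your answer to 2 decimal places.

37.55

N = 31679 + 76356 + 57493 = 165528.
Weight each subgroup mean by Nₕ/N and sum.
Σ Nₕx̄ₕ = 31679·32 + 76356·38 + 57493·40 = 1013728 + 2901528 + 2299720 = 6214976.
Divide by N: 6214976 / 165528 = 37.5464... → 37.55.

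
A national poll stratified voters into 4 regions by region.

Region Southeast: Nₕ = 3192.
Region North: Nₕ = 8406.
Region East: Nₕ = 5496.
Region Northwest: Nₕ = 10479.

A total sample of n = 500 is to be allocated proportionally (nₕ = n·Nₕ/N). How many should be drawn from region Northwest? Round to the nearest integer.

190

Share of region Northwest = 10479/27573 = 0.38005.
Allocate 500 × 0.38005 = 190.023... → 190.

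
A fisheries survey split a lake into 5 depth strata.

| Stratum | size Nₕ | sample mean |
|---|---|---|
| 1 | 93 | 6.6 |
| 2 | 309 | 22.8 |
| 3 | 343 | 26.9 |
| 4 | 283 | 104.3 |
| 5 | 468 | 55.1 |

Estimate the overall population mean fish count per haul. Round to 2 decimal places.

48.25

x̄_st = (Σ Nₕx̄ₕ) / (Σ Nₕ) = (93·6.6 + 309·22.8 + 343·26.9 + 283·104.3 + 468·55.1) / 1496
= 72189.4 / 1496 = 48.2549... → 48.25.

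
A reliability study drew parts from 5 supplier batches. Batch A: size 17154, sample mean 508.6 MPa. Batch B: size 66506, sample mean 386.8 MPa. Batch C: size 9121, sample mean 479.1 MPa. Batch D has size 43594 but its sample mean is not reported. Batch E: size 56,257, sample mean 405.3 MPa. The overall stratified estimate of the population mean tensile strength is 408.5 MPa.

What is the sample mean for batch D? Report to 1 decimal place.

391.6

Σ Nₕx̄ₕ = N·μ, so 43594·x̄_D = 192632·408.5 − (17154·508.6 + 66506·386.8 + 9121·479.1 + 56257·405.3).
= 78690172 − 61619878.4 = 17070293.6.
x̄_D = 17070293.6 / 43594 = 391.574... → 391.6.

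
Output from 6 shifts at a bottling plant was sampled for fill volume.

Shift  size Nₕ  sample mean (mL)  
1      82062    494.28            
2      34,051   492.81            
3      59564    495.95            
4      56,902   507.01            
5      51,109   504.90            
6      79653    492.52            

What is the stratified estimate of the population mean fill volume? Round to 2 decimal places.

N = 82062 + 34051 + 59564 + 56902 + 51109 + 79653 = 363341.
Weight each subgroup mean by Nₕ/N and sum.
Σ Nₕx̄ₕ = 82062·494.28 + 34051·492.81 + 59564·495.95 + 56902·507.01 + 51109·504.90 + 79653·492.52 = 40561605.36 + 16780673.31 + 29540765.8 + 28849883.02 + 25804934.1 + 39230695.56 = 180768557.15.
Divide by N: 180768557.15 / 363341 = 497.5176... → 497.52.

497.52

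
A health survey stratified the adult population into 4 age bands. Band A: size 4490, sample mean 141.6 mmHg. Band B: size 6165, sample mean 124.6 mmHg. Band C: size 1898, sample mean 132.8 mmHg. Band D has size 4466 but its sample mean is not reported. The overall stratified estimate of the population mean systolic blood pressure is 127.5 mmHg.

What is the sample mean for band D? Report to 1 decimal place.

115.1

Σ Nₕx̄ₕ = N·μ, so 4466·x̄_D = 17019·127.5 − (4490·141.6 + 6165·124.6 + 1898·132.8).
= 2169922.5 − 1655997.4 = 513925.1.
x̄_D = 513925.1 / 4466 = 115.075... → 115.1.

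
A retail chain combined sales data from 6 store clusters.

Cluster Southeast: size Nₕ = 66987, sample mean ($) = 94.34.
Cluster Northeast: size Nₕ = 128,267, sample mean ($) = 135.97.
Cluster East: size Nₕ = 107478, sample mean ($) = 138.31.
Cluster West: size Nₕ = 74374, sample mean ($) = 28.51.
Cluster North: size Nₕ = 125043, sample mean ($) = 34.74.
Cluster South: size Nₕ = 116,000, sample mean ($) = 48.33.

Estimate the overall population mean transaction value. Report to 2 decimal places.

82.01

x̄_st = (Σ Nₕx̄ₕ) / (Σ Nₕ) = (66987·94.34 + 128267·135.97 + 107478·138.31 + 74374·28.51 + 125043·34.74 + 116000·48.33) / 618149
= 50695976.31 / 618149 = 82.0126... → 82.01.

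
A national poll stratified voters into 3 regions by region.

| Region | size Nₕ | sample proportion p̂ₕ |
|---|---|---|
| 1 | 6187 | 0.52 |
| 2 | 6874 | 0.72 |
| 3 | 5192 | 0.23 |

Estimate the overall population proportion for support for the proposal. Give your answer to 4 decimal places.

Wₕ = Nₕ/N with N = 18253: 0.3390, 0.3766, 0.2844.
p̂_st = 0.3390·0.52 + 0.3766·0.72 + 0.2844·0.23 ≈ 0.512830... → 0.5128.

0.5128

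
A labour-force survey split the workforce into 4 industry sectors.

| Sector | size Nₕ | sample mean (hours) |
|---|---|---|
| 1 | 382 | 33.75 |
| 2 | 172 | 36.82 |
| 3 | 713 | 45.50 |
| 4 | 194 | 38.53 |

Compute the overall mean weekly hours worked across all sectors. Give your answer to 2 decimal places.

N = 382 + 172 + 713 + 194 = 1461.
Weight each subgroup mean by Nₕ/N and sum.
Σ Nₕx̄ₕ = 382·33.75 + 172·36.82 + 713·45.50 + 194·38.53 = 12892.5 + 6333.04 + 32441.5 + 7474.82 = 59141.86.
Divide by N: 59141.86 / 1461 = 40.4804... → 40.48.

40.48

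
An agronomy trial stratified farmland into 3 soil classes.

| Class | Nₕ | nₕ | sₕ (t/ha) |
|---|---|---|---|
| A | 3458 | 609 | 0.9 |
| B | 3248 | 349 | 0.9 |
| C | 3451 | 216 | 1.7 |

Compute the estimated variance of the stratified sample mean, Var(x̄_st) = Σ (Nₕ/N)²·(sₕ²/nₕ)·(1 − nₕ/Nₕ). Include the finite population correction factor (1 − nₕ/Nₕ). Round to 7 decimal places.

N = 10157; Wₕ = Nₕ/N.
class A: (3458/10157)²·0.9²/609·(1 − 609/3458) = 0.0001270148
class B: (3248/10157)²·0.9²/349·(1 − 349/3248) = 0.0002118327
class C: (3451/10157)²·1.7²/216·(1 − 216/3451) = 0.0014478795
Sum = 0.0017867270 → 0.0017867.

0.0017867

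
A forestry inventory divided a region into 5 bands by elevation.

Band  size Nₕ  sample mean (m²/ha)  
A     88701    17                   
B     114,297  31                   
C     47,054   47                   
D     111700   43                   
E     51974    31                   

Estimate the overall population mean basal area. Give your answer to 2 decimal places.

N = 88701 + 114297 + 47054 + 111700 + 51974 = 413726.
Overall mean = Σ (Nₕ/N)·x̄ₕ — weight by population share, not a simple average.
Σ Nₕx̄ₕ = 88701·17 + 114297·31 + 47054·47 + 111700·43 + 51974·31 = 1507917 + 3543207 + 2211538 + 4803100 + 1611194 = 13676956.
Divide by N: 13676956 / 413726 = 33.0580... → 33.06.

33.06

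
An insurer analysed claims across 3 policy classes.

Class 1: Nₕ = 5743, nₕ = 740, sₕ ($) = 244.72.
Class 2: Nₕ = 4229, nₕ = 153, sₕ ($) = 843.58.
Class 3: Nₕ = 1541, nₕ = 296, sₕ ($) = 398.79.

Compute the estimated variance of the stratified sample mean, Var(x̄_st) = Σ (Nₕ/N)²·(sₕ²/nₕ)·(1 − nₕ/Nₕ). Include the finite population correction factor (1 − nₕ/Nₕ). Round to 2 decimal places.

N = 11513. Term for each stratum: Wₕ²sₕ²/nₕ·(1−nₕ/Nₕ).
Var(x̄_st) = 17.54282 + 604.86154 + 7.77664 = 630.18100 → 630.18.

630.18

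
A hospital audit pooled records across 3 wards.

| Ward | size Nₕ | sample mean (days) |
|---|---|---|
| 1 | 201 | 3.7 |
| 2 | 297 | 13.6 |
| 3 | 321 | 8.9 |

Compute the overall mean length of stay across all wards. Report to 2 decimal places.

9.33

N = 819; weights Wₕ = Nₕ/N = (0.2454, 0.3626, 0.3919).
x̄_st = Σ Wₕ·x̄ₕ = 0.2454·3.7 + 0.3626·13.6 + 0.3919·8.9 ≈ 9.3282...
→ 9.33.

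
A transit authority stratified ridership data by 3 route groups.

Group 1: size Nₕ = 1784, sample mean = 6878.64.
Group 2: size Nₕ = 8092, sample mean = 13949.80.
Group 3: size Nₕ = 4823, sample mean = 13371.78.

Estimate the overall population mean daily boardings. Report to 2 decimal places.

12901.92

x̄_st = (Σ Nₕx̄ₕ) / (Σ Nₕ) = (1784·6878.64 + 8092·13949.80 + 4823·13371.78) / 14699
= 189645370.3 / 14699 = 12901.9233... → 12901.92.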